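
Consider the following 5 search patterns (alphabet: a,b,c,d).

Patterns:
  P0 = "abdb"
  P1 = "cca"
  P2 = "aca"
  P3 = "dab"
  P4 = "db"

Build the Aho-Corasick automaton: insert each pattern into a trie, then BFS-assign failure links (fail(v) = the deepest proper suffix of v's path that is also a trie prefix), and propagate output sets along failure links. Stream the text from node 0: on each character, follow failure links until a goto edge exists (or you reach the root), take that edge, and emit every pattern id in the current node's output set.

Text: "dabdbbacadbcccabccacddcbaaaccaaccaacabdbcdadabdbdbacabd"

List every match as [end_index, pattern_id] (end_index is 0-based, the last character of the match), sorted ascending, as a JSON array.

Build:
Trie nodes:
  0='ε' goto a→1 c→5 d→10
  1='a' goto b→2 c→8
  2='ab' goto d→3
  3='abd' goto b→4
  4='abdb' goto ·  [P0 ends]
  5='c' goto c→6
  6='cc' goto a→7
  7='cca' goto ·  [P1 ends]
  8='ac' goto a→9
  9='aca' goto ·  [P2 ends]
  10='d' goto a→11 b→13
  11='da' goto b→12
  12='dab' goto ·  [P3 ends]
  13='db' goto ·  [P4 ends]

Failure links (BFS by depth):
  fail(1) 'a': from fail(0)=0 chase 'a': 0 ⇒ 0;  out=∅∪out(0)=∅
  fail(5) 'c': from fail(0)=0 chase 'c': 0 ⇒ 0;  out=∅∪out(0)=∅
  fail(10) 'd': from fail(0)=0 chase 'd': 0 ⇒ 0;  out=∅∪out(0)=∅
  fail(2) 'ab': from fail(1)=0 chase 'b': 0 ⇒ 0;  out=∅∪out(0)=∅
  fail(6) 'cc': from fail(5)=0 chase 'c': 0 ⇒ 5;  out=∅∪out(5)=∅
  fail(8) 'ac': from fail(1)=0 chase 'c': 0 ⇒ 5;  out=∅∪out(5)=∅
  fail(11) 'da': from fail(10)=0 chase 'a': 0 ⇒ 1;  out=∅∪out(1)=∅
  fail(13) 'db': from fail(10)=0 chase 'b': 0 ⇒ 0;  out={4}∪out(0)={4}
  fail(3) 'abd': from fail(2)=0 chase 'd': 0 ⇒ 10;  out=∅∪out(10)=∅
  fail(7) 'cca': from fail(6)=5 chase 'a': 5→0 ⇒ 1;  out={1}∪out(1)={1}
  fail(9) 'aca': from fail(8)=5 chase 'a': 5→0 ⇒ 1;  out={2}∪out(1)={2}
  fail(12) 'dab': from fail(11)=1 chase 'b': 1 ⇒ 2;  out={3}∪out(2)={3}
  fail(4) 'abdb': from fail(3)=10 chase 'b': 10 ⇒ 13;  out={0}∪out(13)={0,4}

Text stream:
pos 0 'd': at 10
pos 1 'a': at 11
pos 2 'b': at 12  → match P3@[0:2]
pos 3 'd': at 3 (via fail)
pos 4 'b': at 4  → match P0@[1:4],P4@[3:4]
pos 5 'b': at 0 (via fail)
pos 6 'a': at 1
pos 7 'c': at 8
pos 8 'a': at 9  → match P2@[6:8]
pos 9 'd': at 10 (via fail)
pos 10 'b': at 13  → match P4@[9:10]
pos 11 'c': at 5 (via fail)
pos 12 'c': at 6
pos 13 'c': at 6 (via fail)
pos 14 'a': at 7  → match P1@[12:14]
pos 15 'b': at 2 (via fail)
pos 16 'c': at 5 (via fail)
pos 17 'c': at 6
pos 18 'a': at 7  → match P1@[16:18]
pos 19 'c': at 8 (via fail)
pos 20 'd': at 10 (via fail)
pos 21 'd': at 10 (via fail)
pos 22 'c': at 5 (via fail)
pos 23 'b': at 0 (via fail)
pos 24 'a': at 1
pos 25 'a': at 1 (via fail)
pos 26 'a': at 1 (via fail)
pos 27 'c': at 8
pos 28 'c': at 6 (via fail)
pos 29 'a': at 7  → match P1@[27:29]
pos 30 'a': at 1 (via fail)
pos 31 'c': at 8
pos 32 'c': at 6 (via fail)
pos 33 'a': at 7  → match P1@[31:33]
pos 34 'a': at 1 (via fail)
pos 35 'c': at 8
pos 36 'a': at 9  → match P2@[34:36]
pos 37 'b': at 2 (via fail)
pos 38 'd': at 3
pos 39 'b': at 4  → match P0@[36:39],P4@[38:39]
pos 40 'c': at 5 (via fail)
pos 41 'd': at 10 (via fail)
pos 42 'a': at 11
pos 43 'd': at 10 (via fail)
pos 44 'a': at 11
pos 45 'b': at 12  → match P3@[43:45]
pos 46 'd': at 3 (via fail)
pos 47 'b': at 4  → match P0@[44:47],P4@[46:47]
pos 48 'd': at 10 (via fail)
pos 49 'b': at 13  → match P4@[48:49]
pos 50 'a': at 1 (via fail)
pos 51 'c': at 8
pos 52 'a': at 9  → match P2@[50:52]
pos 53 'b': at 2 (via fail)
pos 54 'd': at 3

Result: [[2,3],[4,0],[4,4],[8,2],[10,4],[14,1],[18,1],[29,1],[33,1],[36,2],[39,0],[39,4],[45,3],[47,0],[47,4],[49,4],[52,2]]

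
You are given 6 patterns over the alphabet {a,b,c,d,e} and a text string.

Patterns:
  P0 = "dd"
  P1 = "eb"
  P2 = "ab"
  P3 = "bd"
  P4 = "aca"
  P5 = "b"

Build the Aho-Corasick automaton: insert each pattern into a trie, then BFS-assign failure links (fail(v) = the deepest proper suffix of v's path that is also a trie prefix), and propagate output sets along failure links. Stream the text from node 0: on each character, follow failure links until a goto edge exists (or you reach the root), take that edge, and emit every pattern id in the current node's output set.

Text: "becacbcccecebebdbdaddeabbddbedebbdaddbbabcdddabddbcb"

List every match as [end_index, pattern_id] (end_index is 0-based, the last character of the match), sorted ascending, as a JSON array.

Build automaton:
Trie nodes:
  n0 'ε': a→5 b→7 d→1 e→3
  n1 'd': d→2
  n2 'dd': ·  [P0 ends]
  n3 'e': b→4
  n4 'eb': ·  [P1 ends]
  n5 'a': b→6 c→9
  n6 'ab': ·  [P2 ends]
  n7 'b': d→8  [P5 ends]
  n8 'bd': ·  [P3 ends]
  n9 'ac': a→10
  n10 'aca': ·  [P4 ends]

BFS fail/out derivation:
  n1('d'): parent n0 fail=0; on 'd' 0 → fail=0;  out ∅∪∅=∅
  n3('e'): parent n0 fail=0; on 'e' 0 → fail=0;  out ∅∪∅=∅
  n5('a'): parent n0 fail=0; on 'a' 0 → fail=0;  out ∅∪∅=∅
  n7('b'): parent n0 fail=0; on 'b' 0 → fail=0;  out {5}∪∅={5}
  n2('dd'): parent n1 fail=0; on 'd' 0 → fail=1;  out {0}∪∅={0}
  n4('eb'): parent n3 fail=0; on 'b' 0 → fail=7;  out {1}∪{5}={1,5}
  n6('ab'): parent n5 fail=0; on 'b' 0 → fail=7;  out {2}∪{5}={2,5}
  n8('bd'): parent n7 fail=0; on 'd' 0 → fail=1;  out {3}∪∅={3}
  n9('ac'): parent n5 fail=0; on 'c' 0 → fail=0;  out ∅∪∅=∅
  n10('aca'): parent n9 fail=0; on 'a' 0 → fail=5;  out {4}∪∅={4}

Run:
[0] read 'b'  n0⇒n7  ** P5@[0:0]
[1] read 'e'  n7⇒n3 ·f
[2] read 'c'  n3⇒n0 ·f
[3] read 'a'  n0⇒n5
[4] read 'c'  n5⇒n9
[5] read 'b'  n9⇒n7 ·f  ** P5@[5:5]
[6] read 'c'  n7⇒n0 ·f
[7] read 'c'  n0⇒n0
[8] read 'c'  n0⇒n0
[9] read 'e'  n0⇒n3
[10] read 'c'  n3⇒n0 ·f
[11] read 'e'  n0⇒n3
[12] read 'b'  n3⇒n4  ** P1@[11:12],P5@[12:12]
[13] read 'e'  n4⇒n3 ·f
[14] read 'b'  n3⇒n4  ** P1@[13:14],P5@[14:14]
[15] read 'd'  n4⇒n8 ·f  ** P3@[14:15]
[16] read 'b'  n8⇒n7 ·f  ** P5@[16:16]
[17] read 'd'  n7⇒n8  ** P3@[16:17]
[18] read 'a'  n8⇒n5 ·f
[19] read 'd'  n5⇒n1 ·f
[20] read 'd'  n1⇒n2  ** P0@[19:20]
[21] read 'e'  n2⇒n3 ·f
[22] read 'a'  n3⇒n5 ·f
[23] read 'b'  n5⇒n6  ** P2@[22:23],P5@[23:23]
[24] read 'b'  n6⇒n7 ·f  ** P5@[24:24]
[25] read 'd'  n7⇒n8  ** P3@[24:25]
[26] read 'd'  n8⇒n2 ·f  ** P0@[25:26]
[27] read 'b'  n2⇒n7 ·f  ** P5@[27:27]
[28] read 'e'  n7⇒n3 ·f
[29] read 'd'  n3⇒n1 ·f
[30] read 'e'  n1⇒n3 ·f
[31] read 'b'  n3⇒n4  ** P1@[30:31],P5@[31:31]
[32] read 'b'  n4⇒n7 ·f  ** P5@[32:32]
[33] read 'd'  n7⇒n8  ** P3@[32:33]
[34] read 'a'  n8⇒n5 ·f
[35] read 'd'  n5⇒n1 ·f
[36] read 'd'  n1⇒n2  ** P0@[35:36]
[37] read 'b'  n2⇒n7 ·f  ** P5@[37:37]
[38] read 'b'  n7⇒n7 ·f  ** P5@[38:38]
[39] read 'a'  n7⇒n5 ·f
[40] read 'b'  n5⇒n6  ** P2@[39:40],P5@[40:40]
[41] read 'c'  n6⇒n0 ·f
[42] read 'd'  n0⇒n1
[43] read 'd'  n1⇒n2  ** P0@[42:43]
[44] read 'd'  n2⇒n2 ·f  ** P0@[43:44]
[45] read 'a'  n2⇒n5 ·f
[46] read 'b'  n5⇒n6  ** P2@[45:46],P5@[46:46]
[47] read 'd'  n6⇒n8 ·f  ** P3@[46:47]
[48] read 'd'  n8⇒n2 ·f  ** P0@[47:48]
[49] read 'b'  n2⇒n7 ·f  ** P5@[49:49]
[50] read 'c'  n7⇒n0 ·f
[51] read 'b'  n0⇒n7  ** P5@[51:51]

Matches: [[0,5],[5,5],[12,1],[12,5],[14,1],[14,5],[15,3],[16,5],[17,3],[20,0],[23,2],[23,5],[24,5],[25,3],[26,0],[27,5],[31,1],[31,5],[32,5],[33,3],[36,0],[37,5],[38,5],[40,2],[40,5],[43,0],[44,0],[46,2],[46,5],[47,3],[48,0],[49,5],[51,5]]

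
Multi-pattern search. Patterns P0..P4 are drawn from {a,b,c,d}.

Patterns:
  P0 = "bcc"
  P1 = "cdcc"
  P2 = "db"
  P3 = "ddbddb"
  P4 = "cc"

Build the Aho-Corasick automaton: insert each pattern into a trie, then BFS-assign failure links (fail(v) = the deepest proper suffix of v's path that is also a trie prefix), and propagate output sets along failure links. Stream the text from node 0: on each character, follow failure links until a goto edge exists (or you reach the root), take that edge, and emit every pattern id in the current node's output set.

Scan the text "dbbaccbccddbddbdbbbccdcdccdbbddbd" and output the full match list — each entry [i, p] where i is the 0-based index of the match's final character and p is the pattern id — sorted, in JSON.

Build:
Trie nodes:
  0='ε' goto b→1 c→4 d→8
  1='b' goto c→2
  2='bc' goto c→3
  3='bcc' goto ·  ←P0
  4='c' goto c→15 d→5
  5='cd' goto c→6
  6='cdc' goto c→7
  7='cdcc' goto ·  ←P1
  8='d' goto b→9 d→10
  9='db' goto ·  ←P2
  10='dd' goto b→11
  11='ddb' goto d→12
  12='ddbd' goto d→13
  13='ddbdd' goto b→14
  14='ddbddb' goto ·  ←P3
  15='cc' goto ·  ←P4

Failure links (BFS by depth):
  fail(1) 'b': from fail(0)=0 chase 'b': 0 ⇒ 0;  out=∅∪out(0)=∅
  fail(4) 'c': from fail(0)=0 chase 'c': 0 ⇒ 0;  out=∅∪out(0)=∅
  fail(8) 'd': from fail(0)=0 chase 'd': 0 ⇒ 0;  out=∅∪out(0)=∅
  fail(2) 'bc': from fail(1)=0 chase 'c': 0 ⇒ 4;  out=∅∪out(4)=∅
  fail(5) 'cd': from fail(4)=0 chase 'd': 0 ⇒ 8;  out=∅∪out(8)=∅
  fail(9) 'db': from fail(8)=0 chase 'b': 0 ⇒ 1;  out={2}∪out(1)={2}
  fail(10) 'dd': from fail(8)=0 chase 'd': 0 ⇒ 8;  out=∅∪out(8)=∅
  fail(15) 'cc': from fail(4)=0 chase 'c': 0 ⇒ 4;  out={4}∪out(4)={4}
  fail(3) 'bcc': from fail(2)=4 chase 'c': 4 ⇒ 15;  out={0}∪out(15)={0,4}
  fail(6) 'cdc': from fail(5)=8 chase 'c': 8→0 ⇒ 4;  out=∅∪out(4)=∅
  fail(11) 'ddb': from fail(10)=8 chase 'b': 8 ⇒ 9;  out=∅∪out(9)={2}
  fail(7) 'cdcc': from fail(6)=4 chase 'c': 4 ⇒ 15;  out={1}∪out(15)={1,4}
  fail(12) 'ddbd': from fail(11)=9 chase 'd': 9→1→0 ⇒ 8;  out=∅∪out(8)=∅
  fail(13) 'ddbdd': from fail(12)=8 chase 'd': 8 ⇒ 10;  out=∅∪out(10)=∅
  fail(14) 'ddbddb': from fail(13)=10 chase 'b': 10 ⇒ 11;  out={3}∪out(11)={2,3}

Text stream:
[0] read 'd'  n0⇒n8
[1] read 'b'  n8⇒n9  ** P2@[0:1]
[2] read 'b'  n9⇒n1 (via fail)
[3] read 'a'  n1⇒n0 (via fail)
[4] read 'c'  n0⇒n4
[5] read 'c'  n4⇒n15  ** P4@[4:5]
[6] read 'b'  n15⇒n1 (via fail)
[7] read 'c'  n1⇒n2
[8] read 'c'  n2⇒n3  ** P0@[6:8],P4@[7:8]
[9] read 'd'  n3⇒n5 (via fail)
[10] read 'd'  n5⇒n10 (via fail)
[11] read 'b'  n10⇒n11  ** P2@[10:11]
[12] read 'd'  n11⇒n12
[13] read 'd'  n12⇒n13
[14] read 'b'  n13⇒n14  ** P2@[13:14],P3@[9:14]
[15] read 'd'  n14⇒n12 (via fail)
[16] read 'b'  n12⇒n9 (via fail)  ** P2@[15:16]
[17] read 'b'  n9⇒n1 (via fail)
[18] read 'b'  n1⇒n1 (via fail)
[19] read 'c'  n1⇒n2
[20] read 'c'  n2⇒n3  ** P0@[18:20],P4@[19:20]
[21] read 'd'  n3⇒n5 (via fail)
[22] read 'c'  n5⇒n6
[23] read 'd'  n6⇒n5 (via fail)
[24] read 'c'  n5⇒n6
[25] read 'c'  n6⇒n7  ** P1@[22:25],P4@[24:25]
[26] read 'd'  n7⇒n5 (via fail)
[27] read 'b'  n5⇒n9 (via fail)  ** P2@[26:27]
[28] read 'b'  n9⇒n1 (via fail)
[29] read 'd'  n1⇒n8 (via fail)
[30] read 'd'  n8⇒n10
[31] read 'b'  n10⇒n11  ** P2@[30:31]
[32] read 'd'  n11⇒n12

All matches (sorted): [[1,2],[5,4],[8,0],[8,4],[11,2],[14,2],[14,3],[16,2],[20,0],[20,4],[25,1],[25,4],[27,2],[31,2]]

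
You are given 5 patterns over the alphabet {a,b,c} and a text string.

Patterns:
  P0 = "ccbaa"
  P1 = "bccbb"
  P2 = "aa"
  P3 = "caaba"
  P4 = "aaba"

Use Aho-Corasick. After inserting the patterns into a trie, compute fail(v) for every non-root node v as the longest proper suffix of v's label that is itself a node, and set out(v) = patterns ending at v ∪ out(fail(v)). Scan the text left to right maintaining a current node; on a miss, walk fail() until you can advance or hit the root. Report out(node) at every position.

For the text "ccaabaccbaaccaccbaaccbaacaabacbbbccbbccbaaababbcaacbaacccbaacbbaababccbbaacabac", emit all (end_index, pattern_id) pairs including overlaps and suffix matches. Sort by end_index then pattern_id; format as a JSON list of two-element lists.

Build:
Trie nodes:
  0='ε' goto a→11 b→6 c→1
  1='c' goto a→13 c→2
  2='cc' goto b→3
  3='ccb' goto a→4
  4='ccba' goto a→5
  5='ccbaa' goto ·  ←P0
  6='b' goto c→7
  7='bc' goto c→8
  8='bcc' goto b→9
  9='bccb' goto b→10
  10='bccbb' goto ·  ←P1
  11='a' goto a→12
  12='aa' goto b→17  ←P2
  13='ca' goto a→14
  14='caa' goto b→15
  15='caab' goto a→16
  16='caaba' goto ·  ←P3
  17='aab' goto a→18
  18='aaba' goto ·  ←P4

Failure links (BFS by depth):
  n1('c'): parent n0 fail=0; on 'c' 0 → fail=0;  out ∅∪∅=∅
  n6('b'): parent n0 fail=0; on 'b' 0 → fail=0;  out ∅∪∅=∅
  n11('a'): parent n0 fail=0; on 'a' 0 → fail=0;  out ∅∪∅=∅
  n2('cc'): parent n1 fail=0; on 'c' 0 → fail=1;  out ∅∪∅=∅
  n7('bc'): parent n6 fail=0; on 'c' 0 → fail=1;  out ∅∪∅=∅
  n12('aa'): parent n11 fail=0; on 'a' 0 → fail=11;  out {2}∪∅={2}
  n13('ca'): parent n1 fail=0; on 'a' 0 → fail=11;  out ∅∪∅=∅
  n3('ccb'): parent n2 fail=1; on 'b' 1→0 → fail=6;  out ∅∪∅=∅
  n8('bcc'): parent n7 fail=1; on 'c' 1 → fail=2;  out ∅∪∅=∅
  n14('caa'): parent n13 fail=11; on 'a' 11 → fail=12;  out ∅∪{2}={2}
  n17('aab'): parent n12 fail=11; on 'b' 11→0 → fail=6;  out ∅∪∅=∅
  n4('ccba'): parent n3 fail=6; on 'a' 6→0 → fail=11;  out ∅∪∅=∅
  n9('bccb'): parent n8 fail=2; on 'b' 2 → fail=3;  out ∅∪∅=∅
  n15('caab'): parent n14 fail=12; on 'b' 12 → fail=17;  out ∅∪∅=∅
  n18('aaba'): parent n17 fail=6; on 'a' 6→0 → fail=11;  out {4}∪∅={4}
  n5('ccbaa'): parent n4 fail=11; on 'a' 11 → fail=12;  out {0}∪{2}={0,2}
  n10('bccbb'): parent n9 fail=3; on 'b' 3→6→0 → fail=6;  out {1}∪∅={1}
  n16('caaba'): parent n15 fail=17; on 'a' 17 → fail=18;  out {3}∪{4}={3,4}

Run:
[0] read 'c'  n0⇒n1
[1] read 'c'  n1⇒n2
[2] read 'a'  n2⇒n13 (via fail)
[3] read 'a'  n13⇒n14  ** P2@[2:3]
[4] read 'b'  n14⇒n15
[5] read 'a'  n15⇒n16  ** P3@[1:5],P4@[2:5]
[6] read 'c'  n16⇒n1 (via fail)
[7] read 'c'  n1⇒n2
[8] read 'b'  n2⇒n3
[9] read 'a'  n3⇒n4
[10] read 'a'  n4⇒n5  ** P0@[6:10],P2@[9:10]
[11] read 'c'  n5⇒n1 (via fail)
[12] read 'c'  n1⇒n2
[13] read 'a'  n2⇒n13 (via fail)
[14] read 'c'  n13⇒n1 (via fail)
[15] read 'c'  n1⇒n2
[16] read 'b'  n2⇒n3
[17] read 'a'  n3⇒n4
[18] read 'a'  n4⇒n5  ** P0@[14:18],P2@[17:18]
[19] read 'c'  n5⇒n1 (via fail)
[20] read 'c'  n1⇒n2
[21] read 'b'  n2⇒n3
[22] read 'a'  n3⇒n4
[23] read 'a'  n4⇒n5  ** P0@[19:23],P2@[22:23]
[24] read 'c'  n5⇒n1 (via fail)
[25] read 'a'  n1⇒n13
[26] read 'a'  n13⇒n14  ** P2@[25:26]
[27] read 'b'  n14⇒n15
[28] read 'a'  n15⇒n16  ** P3@[24:28],P4@[25:28]
[29] read 'c'  n16⇒n1 (via fail)
[30] read 'b'  n1⇒n6 (via fail)
[31] read 'b'  n6⇒n6 (via fail)
[32] read 'b'  n6⇒n6 (via fail)
[33] read 'c'  n6⇒n7
[34] read 'c'  n7⇒n8
[35] read 'b'  n8⇒n9
[36] read 'b'  n9⇒n10  ** P1@[32:36]
[37] read 'c'  n10⇒n7 (via fail)
[38] read 'c'  n7⇒n8
[39] read 'b'  n8⇒n9
[40] read 'a'  n9⇒n4 (via fail)
[41] read 'a'  n4⇒n5  ** P0@[37:41],P2@[40:41]
[42] read 'a'  n5⇒n12 (via fail)  ** P2@[41:42]
[43] read 'b'  n12⇒n17
[44] read 'a'  n17⇒n18  ** P4@[41:44]
[45] read 'b'  n18⇒n6 (via fail)
[46] read 'b'  n6⇒n6 (via fail)
[47] read 'c'  n6⇒n7
[48] read 'a'  n7⇒n13 (via fail)
[49] read 'a'  n13⇒n14  ** P2@[48:49]
[50] read 'c'  n14⇒n1 (via fail)
[51] read 'b'  n1⇒n6 (via fail)
[52] read 'a'  n6⇒n11 (via fail)
[53] read 'a'  n11⇒n12  ** P2@[52:53]
[54] read 'c'  n12⇒n1 (via fail)
[55] read 'c'  n1⇒n2
[56] read 'c'  n2⇒n2 (via fail)
[57] read 'b'  n2⇒n3
[58] read 'a'  n3⇒n4
[59] read 'a'  n4⇒n5  ** P0@[55:59],P2@[58:59]
[60] read 'c'  n5⇒n1 (via fail)
[61] read 'b'  n1⇒n6 (via fail)
[62] read 'b'  n6⇒n6 (via fail)
[63] read 'a'  n6⇒n11 (via fail)
[64] read 'a'  n11⇒n12  ** P2@[63:64]
[65] read 'b'  n12⇒n17
[66] read 'a'  n17⇒n18  ** P4@[63:66]
[67] read 'b'  n18⇒n6 (via fail)
[68] read 'c'  n6⇒n7
[69] read 'c'  n7⇒n8
[70] read 'b'  n8⇒n9
[71] read 'b'  n9⇒n10  ** P1@[67:71]
[72] read 'a'  n10⇒n11 (via fail)
[73] read 'a'  n11⇒n12  ** P2@[72:73]
[74] read 'c'  n12⇒n1 (via fail)
[75] read 'a'  n1⇒n13
[76] read 'b'  n13⇒n6 (via fail)
[77] read 'a'  n6⇒n11 (via fail)
[78] read 'c'  n11⇒n1 (via fail)

Matches: [[3,2],[5,3],[5,4],[10,0],[10,2],[18,0],[18,2],[23,0],[23,2],[26,2],[28,3],[28,4],[36,1],[41,0],[41,2],[42,2],[44,4],[49,2],[53,2],[59,0],[59,2],[64,2],[66,4],[71,1],[73,2]]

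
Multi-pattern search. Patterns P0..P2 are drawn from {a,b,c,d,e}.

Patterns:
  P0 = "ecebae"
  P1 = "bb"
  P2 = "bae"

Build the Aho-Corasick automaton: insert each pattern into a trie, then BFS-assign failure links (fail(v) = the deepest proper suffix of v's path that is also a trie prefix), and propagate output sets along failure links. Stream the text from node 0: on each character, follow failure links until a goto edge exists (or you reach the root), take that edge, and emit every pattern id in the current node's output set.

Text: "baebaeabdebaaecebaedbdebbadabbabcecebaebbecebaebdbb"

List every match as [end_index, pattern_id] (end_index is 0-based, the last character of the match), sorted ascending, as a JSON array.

Build automaton:
Trie (insert patterns):
  n0 'ε': b→7 e→1
  n1 'e': c→2
  n2 'ec': e→3
  n3 'ece': b→4
  n4 'eceb': a→5
  n5 'eceba': e→6
  n6 'ecebae': ·  ←P0
  n7 'b': a→9 b→8
  n8 'bb': ·  ←P1
  n9 'ba': e→10
  n10 'bae': ·  ←P2

BFS fail/out derivation:
  fail(1) 'e': from fail(0)=0 chase 'e': 0 ⇒ 0;  out=∅∪out(0)=∅
  fail(7) 'b': from fail(0)=0 chase 'b': 0 ⇒ 0;  out=∅∪out(0)=∅
  fail(2) 'ec': from fail(1)=0 chase 'c': 0 ⇒ 0;  out=∅∪out(0)=∅
  fail(8) 'bb': from fail(7)=0 chase 'b': 0 ⇒ 7;  out={1}∪out(7)={1}
  fail(9) 'ba': from fail(7)=0 chase 'a': 0 ⇒ 0;  out=∅∪out(0)=∅
  fail(3) 'ece': from fail(2)=0 chase 'e': 0 ⇒ 1;  out=∅∪out(1)=∅
  fail(10) 'bae': from fail(9)=0 chase 'e': 0 ⇒ 1;  out={2}∪out(1)={2}
  fail(4) 'eceb': from fail(3)=1 chase 'b': 1→0 ⇒ 7;  out=∅∪out(7)=∅
  fail(5) 'eceba': from fail(4)=7 chase 'a': 7 ⇒ 9;  out=∅∪out(9)=∅
  fail(6) 'ecebae': from fail(5)=9 chase 'e': 9 ⇒ 10;  out={0}∪out(10)={0,2}

Run:
i=0 'b': node 0→7
i=1 'a': node 7→9
i=2 'e': node 9→10  emit P2@[0:2]
i=3 'b': node 10→7 (fail-walked)
i=4 'a': node 7→9
i=5 'e': node 9→10  emit P2@[3:5]
i=6 'a': node 10→0 (fail-walked)
i=7 'b': node 0→7
i=8 'd': node 7→0 (fail-walked)
i=9 'e': node 0→1
i=10 'b': node 1→7 (fail-walked)
i=11 'a': node 7→9
i=12 'a': node 9→0 (fail-walked)
i=13 'e': node 0→1
i=14 'c': node 1→2
i=15 'e': node 2→3
i=16 'b': node 3→4
i=17 'a': node 4→5
i=18 'e': node 5→6  emit P0@[13:18],P2@[16:18]
i=19 'd': node 6→0 (fail-walked)
i=20 'b': node 0→7
i=21 'd': node 7→0 (fail-walked)
i=22 'e': node 0→1
i=23 'b': node 1→7 (fail-walked)
i=24 'b': node 7→8  emit P1@[23:24]
i=25 'a': node 8→9 (fail-walked)
i=26 'd': node 9→0 (fail-walked)
i=27 'a': node 0→0
i=28 'b': node 0→7
i=29 'b': node 7→8  emit P1@[28:29]
i=30 'a': node 8→9 (fail-walked)
i=31 'b': node 9→7 (fail-walked)
i=32 'c': node 7→0 (fail-walked)
i=33 'e': node 0→1
i=34 'c': node 1→2
i=35 'e': node 2→3
i=36 'b': node 3→4
i=37 'a': node 4→5
i=38 'e': node 5→6  emit P0@[33:38],P2@[36:38]
i=39 'b': node 6→7 (fail-walked)
i=40 'b': node 7→8  emit P1@[39:40]
i=41 'e': node 8→1 (fail-walked)
i=42 'c': node 1→2
i=43 'e': node 2→3
i=44 'b': node 3→4
i=45 'a': node 4→5
i=46 'e': node 5→6  emit P0@[41:46],P2@[44:46]
i=47 'b': node 6→7 (fail-walked)
i=48 'd': node 7→0 (fail-walked)
i=49 'b': node 0→7
i=50 'b': node 7→8  emit P1@[49:50]

Matches: [[2,2],[5,2],[18,0],[18,2],[24,1],[29,1],[38,0],[38,2],[40,1],[46,0],[46,2],[50,1]]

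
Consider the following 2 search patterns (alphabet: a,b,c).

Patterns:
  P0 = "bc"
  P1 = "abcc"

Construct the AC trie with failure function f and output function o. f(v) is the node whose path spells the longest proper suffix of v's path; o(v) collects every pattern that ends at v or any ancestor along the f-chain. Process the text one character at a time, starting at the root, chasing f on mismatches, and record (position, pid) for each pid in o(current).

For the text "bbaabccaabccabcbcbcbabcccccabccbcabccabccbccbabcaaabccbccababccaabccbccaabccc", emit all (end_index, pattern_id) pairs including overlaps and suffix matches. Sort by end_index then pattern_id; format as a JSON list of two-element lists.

Construct AC machine:
Trie (insert patterns):
  0='ε' goto a→3 b→1
  1='b' goto c→2
  2='bc' goto ·  [P0 ends]
  3='a' goto b→4
  4='ab' goto c→5
  5='abc' goto c→6
  6='abcc' goto ·  [P1 ends]

Failure links (BFS by depth):
  fail(1) 'b': from fail(0)=0 chase 'b': 0 ⇒ 0;  out=∅∪out(0)=∅
  fail(3) 'a': from fail(0)=0 chase 'a': 0 ⇒ 0;  out=∅∪out(0)=∅
  fail(2) 'bc': from fail(1)=0 chase 'c': 0 ⇒ 0;  out={0}∪out(0)={0}
  fail(4) 'ab': from fail(3)=0 chase 'b': 0 ⇒ 1;  out=∅∪out(1)=∅
  fail(5) 'abc': from fail(4)=1 chase 'c': 1 ⇒ 2;  out=∅∪out(2)={0}
  fail(6) 'abcc': from fail(5)=2 chase 'c': 2→0 ⇒ 0;  out={1}∪out(0)={1}

Run:
[0] read 'b'  n0⇒n1
[1] read 'b'  n1⇒n1 (via fail)
[2] read 'a'  n1⇒n3 (via fail)
[3] read 'a'  n3⇒n3 (via fail)
[4] read 'b'  n3⇒n4
[5] read 'c'  n4⇒n5  → match P0@[4:5]
[6] read 'c'  n5⇒n6  → match P1@[3:6]
[7] read 'a'  n6⇒n3 (via fail)
[8] read 'a'  n3⇒n3 (via fail)
[9] read 'b'  n3⇒n4
[10] read 'c'  n4⇒n5  → match P0@[9:10]
[11] read 'c'  n5⇒n6  → match P1@[8:11]
[12] read 'a'  n6⇒n3 (via fail)
[13] read 'b'  n3⇒n4
[14] read 'c'  n4⇒n5  → match P0@[13:14]
[15] read 'b'  n5⇒n1 (via fail)
[16] read 'c'  n1⇒n2  → match P0@[15:16]
[17] read 'b'  n2⇒n1 (via fail)
[18] read 'c'  n1⇒n2  → match P0@[17:18]
[19] read 'b'  n2⇒n1 (via fail)
[20] read 'a'  n1⇒n3 (via fail)
[21] read 'b'  n3⇒n4
[22] read 'c'  n4⇒n5  → match P0@[21:22]
[23] read 'c'  n5⇒n6  → match P1@[20:23]
[24] read 'c'  n6⇒n0 (via fail)
[25] read 'c'  n0⇒n0
[26] read 'c'  n0⇒n0
[27] read 'a'  n0⇒n3
[28] read 'b'  n3⇒n4
[29] read 'c'  n4⇒n5  → match P0@[28:29]
[30] read 'c'  n5⇒n6  → match P1@[27:30]
[31] read 'b'  n6⇒n1 (via fail)
[32] read 'c'  n1⇒n2  → match P0@[31:32]
[33] read 'a'  n2⇒n3 (via fail)
[34] read 'b'  n3⇒n4
[35] read 'c'  n4⇒n5  → match P0@[34:35]
[36] read 'c'  n5⇒n6  → match P1@[33:36]
[37] read 'a'  n6⇒n3 (via fail)
[38] read 'b'  n3⇒n4
[39] read 'c'  n4⇒n5  → match P0@[38:39]
[40] read 'c'  n5⇒n6  → match P1@[37:40]
[41] read 'b'  n6⇒n1 (via fail)
[42] read 'c'  n1⇒n2  → match P0@[41:42]
[43] read 'c'  n2⇒n0 (via fail)
[44] read 'b'  n0⇒n1
[45] read 'a'  n1⇒n3 (via fail)
[46] read 'b'  n3⇒n4
[47] read 'c'  n4⇒n5  → match P0@[46:47]
[48] read 'a'  n5⇒n3 (via fail)
[49] read 'a'  n3⇒n3 (via fail)
[50] read 'a'  n3⇒n3 (via fail)
[51] read 'b'  n3⇒n4
[52] read 'c'  n4⇒n5  → match P0@[51:52]
[53] read 'c'  n5⇒n6  → match P1@[50:53]
[54] read 'b'  n6⇒n1 (via fail)
[55] read 'c'  n1⇒n2  → match P0@[54:55]
[56] read 'c'  n2⇒n0 (via fail)
[57] read 'a'  n0⇒n3
[58] read 'b'  n3⇒n4
[59] read 'a'  n4⇒n3 (via fail)
[60] read 'b'  n3⇒n4
[61] read 'c'  n4⇒n5  → match P0@[60:61]
[62] read 'c'  n5⇒n6  → match P1@[59:62]
[63] read 'a'  n6⇒n3 (via fail)
[64] read 'a'  n3⇒n3 (via fail)
[65] read 'b'  n3⇒n4
[66] read 'c'  n4⇒n5  → match P0@[65:66]
[67] read 'c'  n5⇒n6  → match P1@[64:67]
[68] read 'b'  n6⇒n1 (via fail)
[69] read 'c'  n1⇒n2  → match P0@[68:69]
[70] read 'c'  n2⇒n0 (via fail)
[71] read 'a'  n0⇒n3
[72] read 'a'  n3⇒n3 (via fail)
[73] read 'b'  n3⇒n4
[74] read 'c'  n4⇒n5  → match P0@[73:74]
[75] read 'c'  n5⇒n6  → match P1@[72:75]
[76] read 'c'  n6⇒n0 (via fail)

All matches (sorted): [[5,0],[6,1],[10,0],[11,1],[14,0],[16,0],[18,0],[22,0],[23,1],[29,0],[30,1],[32,0],[35,0],[36,1],[39,0],[40,1],[42,0],[47,0],[52,0],[53,1],[55,0],[61,0],[62,1],[66,0],[67,1],[69,0],[74,0],[75,1]]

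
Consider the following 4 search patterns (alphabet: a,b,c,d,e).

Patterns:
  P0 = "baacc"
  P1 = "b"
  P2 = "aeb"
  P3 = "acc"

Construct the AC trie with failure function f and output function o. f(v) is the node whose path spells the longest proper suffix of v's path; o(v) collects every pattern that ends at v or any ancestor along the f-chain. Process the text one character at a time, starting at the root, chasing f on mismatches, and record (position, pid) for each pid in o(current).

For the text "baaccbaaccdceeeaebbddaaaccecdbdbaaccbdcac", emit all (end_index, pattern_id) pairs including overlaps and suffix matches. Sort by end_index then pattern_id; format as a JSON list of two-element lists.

Build automaton:
Trie nodes:
  n0 'ε': a→6 b→1
  n1 'b': a→2  [P1 ends]
  n2 'ba': a→3
  n3 'baa': c→4
  n4 'baac': c→5
  n5 'baacc': ·  [P0 ends]
  n6 'a': c→9 e→7
  n7 'ae': b→8
  n8 'aeb': ·  [P2 ends]
  n9 'ac': c→10
  n10 'acc': ·  [P3 ends]

Failure links (BFS by depth):
  fail(1) 'b': from fail(0)=0 chase 'b': 0 ⇒ 0;  out={1}∪out(0)={1}
  fail(6) 'a': from fail(0)=0 chase 'a': 0 ⇒ 0;  out=∅∪out(0)=∅
  fail(2) 'ba': from fail(1)=0 chase 'a': 0 ⇒ 6;  out=∅∪out(6)=∅
  fail(7) 'ae': from fail(6)=0 chase 'e': 0 ⇒ 0;  out=∅∪out(0)=∅
  fail(9) 'ac': from fail(6)=0 chase 'c': 0 ⇒ 0;  out=∅∪out(0)=∅
  fail(3) 'baa': from fail(2)=6 chase 'a': 6→0 ⇒ 6;  out=∅∪out(6)=∅
  fail(8) 'aeb': from fail(7)=0 chase 'b': 0 ⇒ 1;  out={2}∪out(1)={1,2}
  fail(10) 'acc': from fail(9)=0 chase 'c': 0 ⇒ 0;  out={3}∪out(0)={3}
  fail(4) 'baac': from fail(3)=6 chase 'c': 6 ⇒ 9;  out=∅∪out(9)=∅
  fail(5) 'baacc': from fail(4)=9 chase 'c': 9 ⇒ 10;  out={0}∪out(10)={0,3}

Run:
pos 0 'b': at 1  ** P1@[0:0]
pos 1 'a': at 2
pos 2 'a': at 3
pos 3 'c': at 4
pos 4 'c': at 5  ** P0@[0:4],P3@[2:4]
pos 5 'b': at 1 (via fail)  ** P1@[5:5]
pos 6 'a': at 2
pos 7 'a': at 3
pos 8 'c': at 4
pos 9 'c': at 5  ** P0@[5:9],P3@[7:9]
pos 10 'd': at 0 (via fail)
pos 11 'c': at 0
pos 12 'e': at 0
pos 13 'e': at 0
pos 14 'e': at 0
pos 15 'a': at 6
pos 16 'e': at 7
pos 17 'b': at 8  ** P1@[17:17],P2@[15:17]
pos 18 'b': at 1 (via fail)  ** P1@[18:18]
pos 19 'd': at 0 (via fail)
pos 20 'd': at 0
pos 21 'a': at 6
pos 22 'a': at 6 (via fail)
pos 23 'a': at 6 (via fail)
pos 24 'c': at 9
pos 25 'c': at 10  ** P3@[23:25]
pos 26 'e': at 0 (via fail)
pos 27 'c': at 0
pos 28 'd': at 0
pos 29 'b': at 1  ** P1@[29:29]
pos 30 'd': at 0 (via fail)
pos 31 'b': at 1  ** P1@[31:31]
pos 32 'a': at 2
pos 33 'a': at 3
pos 34 'c': at 4
pos 35 'c': at 5  ** P0@[31:35],P3@[33:35]
pos 36 'b': at 1 (via fail)  ** P1@[36:36]
pos 37 'd': at 0 (via fail)
pos 38 'c': at 0
pos 39 'a': at 6
pos 40 'c': at 9

Result: [[0,1],[4,0],[4,3],[5,1],[9,0],[9,3],[17,1],[17,2],[18,1],[25,3],[29,1],[31,1],[35,0],[35,3],[36,1]]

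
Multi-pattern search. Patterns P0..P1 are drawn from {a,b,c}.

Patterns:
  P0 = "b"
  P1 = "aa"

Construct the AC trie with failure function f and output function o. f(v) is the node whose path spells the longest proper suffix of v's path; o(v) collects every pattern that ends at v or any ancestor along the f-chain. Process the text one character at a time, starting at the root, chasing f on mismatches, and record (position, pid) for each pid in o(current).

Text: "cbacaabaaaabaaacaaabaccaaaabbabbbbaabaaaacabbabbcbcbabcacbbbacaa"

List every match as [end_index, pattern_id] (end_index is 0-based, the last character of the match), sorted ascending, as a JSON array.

Construct AC machine:
Trie nodes:
  0='ε' goto a→2 b→1
  1='b' goto ·  [P0 ends]
  2='a' goto a→3
  3='aa' goto ·  [P1 ends]

BFS fail/out derivation:
  fail(1) 'b': from fail(0)=0 chase 'b': 0 ⇒ 0;  out={0}∪out(0)={0}
  fail(2) 'a': from fail(0)=0 chase 'a': 0 ⇒ 0;  out=∅∪out(0)=∅
  fail(3) 'aa': from fail(2)=0 chase 'a': 0 ⇒ 2;  out={1}∪out(2)={1}

Text stream:
i=0 'c': node 0→0
i=1 'b': node 0→1  ** P0@[1:1]
i=2 'a': node 1→2 (via fail)
i=3 'c': node 2→0 (via fail)
i=4 'a': node 0→2
i=5 'a': node 2→3  ** P1@[4:5]
i=6 'b': node 3→1 (via fail)  ** P0@[6:6]
i=7 'a': node 1→2 (via fail)
i=8 'a': node 2→3  ** P1@[7:8]
i=9 'a': node 3→3 (via fail)  ** P1@[8:9]
i=10 'a': node 3→3 (via fail)  ** P1@[9:10]
i=11 'b': node 3→1 (via fail)  ** P0@[11:11]
i=12 'a': node 1→2 (via fail)
i=13 'a': node 2→3  ** P1@[12:13]
i=14 'a': node 3→3 (via fail)  ** P1@[13:14]
i=15 'c': node 3→0 (via fail)
i=16 'a': node 0→2
i=17 'a': node 2→3  ** P1@[16:17]
i=18 'a': node 3→3 (via fail)  ** P1@[17:18]
i=19 'b': node 3→1 (via fail)  ** P0@[19:19]
i=20 'a': node 1→2 (via fail)
i=21 'c': node 2→0 (via fail)
i=22 'c': node 0→0
i=23 'a': node 0→2
i=24 'a': node 2→3  ** P1@[23:24]
i=25 'a': node 3→3 (via fail)  ** P1@[24:25]
i=26 'a': node 3→3 (via fail)  ** P1@[25:26]
i=27 'b': node 3→1 (via fail)  ** P0@[27:27]
i=28 'b': node 1→1 (via fail)  ** P0@[28:28]
i=29 'a': node 1→2 (via fail)
i=30 'b': node 2→1 (via fail)  ** P0@[30:30]
i=31 'b': node 1→1 (via fail)  ** P0@[31:31]
i=32 'b': node 1→1 (via fail)  ** P0@[32:32]
i=33 'b': node 1→1 (via fail)  ** P0@[33:33]
i=34 'a': node 1→2 (via fail)
i=35 'a': node 2→3  ** P1@[34:35]
i=36 'b': node 3→1 (via fail)  ** P0@[36:36]
i=37 'a': node 1→2 (via fail)
i=38 'a': node 2→3  ** P1@[37:38]
i=39 'a': node 3→3 (via fail)  ** P1@[38:39]
i=40 'a': node 3→3 (via fail)  ** P1@[39:40]
i=41 'c': node 3→0 (via fail)
i=42 'a': node 0→2
i=43 'b': node 2→1 (via fail)  ** P0@[43:43]
i=44 'b': node 1→1 (via fail)  ** P0@[44:44]
i=45 'a': node 1→2 (via fail)
i=46 'b': node 2→1 (via fail)  ** P0@[46:46]
i=47 'b': node 1→1 (via fail)  ** P0@[47:47]
i=48 'c': node 1→0 (via fail)
i=49 'b': node 0→1  ** P0@[49:49]
i=50 'c': node 1→0 (via fail)
i=51 'b': node 0→1  ** P0@[51:51]
i=52 'a': node 1→2 (via fail)
i=53 'b': node 2→1 (via fail)  ** P0@[53:53]
i=54 'c': node 1→0 (via fail)
i=55 'a': node 0→2
i=56 'c': node 2→0 (via fail)
i=57 'b': node 0→1  ** P0@[57:57]
i=58 'b': node 1→1 (via fail)  ** P0@[58:58]
i=59 'b': node 1→1 (via fail)  ** P0@[59:59]
i=60 'a': node 1→2 (via fail)
i=61 'c': node 2→0 (via fail)
i=62 'a': node 0→2
i=63 'a': node 2→3  ** P1@[62:63]

Result: [[1,0],[5,1],[6,0],[8,1],[9,1],[10,1],[11,0],[13,1],[14,1],[17,1],[18,1],[19,0],[24,1],[25,1],[26,1],[27,0],[28,0],[30,0],[31,0],[32,0],[33,0],[35,1],[36,0],[38,1],[39,1],[40,1],[43,0],[44,0],[46,0],[47,0],[49,0],[51,0],[53,0],[57,0],[58,0],[59,0],[63,1]]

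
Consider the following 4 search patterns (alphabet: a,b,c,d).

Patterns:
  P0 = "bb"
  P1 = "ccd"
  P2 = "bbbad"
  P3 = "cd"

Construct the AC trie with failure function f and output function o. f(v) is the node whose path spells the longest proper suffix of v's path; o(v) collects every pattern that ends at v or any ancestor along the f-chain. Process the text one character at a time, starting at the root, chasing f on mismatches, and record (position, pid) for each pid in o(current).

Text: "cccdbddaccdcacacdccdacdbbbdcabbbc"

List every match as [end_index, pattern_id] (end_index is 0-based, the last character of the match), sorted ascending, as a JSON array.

Construct AC machine:
Trie (insert patterns):
  0='ε' goto b→1 c→3
  1='b' goto b→2
  2='bb' goto b→6  ←P0
  3='c' goto c→4 d→9
  4='cc' goto d→5
  5='ccd' goto ·  ←P1
  6='bbb' goto a→7
  7='bbba' goto d→8
  8='bbbad' goto ·  ←P2
  9='cd' goto ·  ←P3

Failure links (BFS by depth):
  fail(1) 'b': from fail(0)=0 chase 'b': 0 ⇒ 0;  out=∅∪out(0)=∅
  fail(3) 'c': from fail(0)=0 chase 'c': 0 ⇒ 0;  out=∅∪out(0)=∅
  fail(2) 'bb': from fail(1)=0 chase 'b': 0 ⇒ 1;  out={0}∪out(1)={0}
  fail(4) 'cc': from fail(3)=0 chase 'c': 0 ⇒ 3;  out=∅∪out(3)=∅
  fail(9) 'cd': from fail(3)=0 chase 'd': 0 ⇒ 0;  out={3}∪out(0)={3}
  fail(5) 'ccd': from fail(4)=3 chase 'd': 3 ⇒ 9;  out={1}∪out(9)={1,3}
  fail(6) 'bbb': from fail(2)=1 chase 'b': 1 ⇒ 2;  out=∅∪out(2)={0}
  fail(7) 'bbba': from fail(6)=2 chase 'a': 2→1→0 ⇒ 0;  out=∅∪out(0)=∅
  fail(8) 'bbbad': from fail(7)=0 chase 'd': 0 ⇒ 0;  out={2}∪out(0)={2}

Run:
[0] read 'c'  n0⇒n3
[1] read 'c'  n3⇒n4
[2] read 'c'  n4⇒n4 ·f
[3] read 'd'  n4⇒n5  ** P1@[1:3],P3@[2:3]
[4] read 'b'  n5⇒n1 ·f
[5] read 'd'  n1⇒n0 ·f
[6] read 'd'  n0⇒n0
[7] read 'a'  n0⇒n0
[8] read 'c'  n0⇒n3
[9] read 'c'  n3⇒n4
[10] read 'd'  n4⇒n5  ** P1@[8:10],P3@[9:10]
[11] read 'c'  n5⇒n3 ·f
[12] read 'a'  n3⇒n0 ·f
[13] read 'c'  n0⇒n3
[14] read 'a'  n3⇒n0 ·f
[15] read 'c'  n0⇒n3
[16] read 'd'  n3⇒n9  ** P3@[15:16]
[17] read 'c'  n9⇒n3 ·f
[18] read 'c'  n3⇒n4
[19] read 'd'  n4⇒n5  ** P1@[17:19],P3@[18:19]
[20] read 'a'  n5⇒n0 ·f
[21] read 'c'  n0⇒n3
[22] read 'd'  n3⇒n9  ** P3@[21:22]
[23] read 'b'  n9⇒n1 ·f
[24] read 'b'  n1⇒n2  ** P0@[23:24]
[25] read 'b'  n2⇒n6  ** P0@[24:25]
[26] read 'd'  n6⇒n0 ·f
[27] read 'c'  n0⇒n3
[28] read 'a'  n3⇒n0 ·f
[29] read 'b'  n0⇒n1
[30] read 'b'  n1⇒n2  ** P0@[29:30]
[31] read 'b'  n2⇒n6  ** P0@[30:31]
[32] read 'c'  n6⇒n3 ·f

Result: [[3,1],[3,3],[10,1],[10,3],[16,3],[19,1],[19,3],[22,3],[24,0],[25,0],[30,0],[31,0]]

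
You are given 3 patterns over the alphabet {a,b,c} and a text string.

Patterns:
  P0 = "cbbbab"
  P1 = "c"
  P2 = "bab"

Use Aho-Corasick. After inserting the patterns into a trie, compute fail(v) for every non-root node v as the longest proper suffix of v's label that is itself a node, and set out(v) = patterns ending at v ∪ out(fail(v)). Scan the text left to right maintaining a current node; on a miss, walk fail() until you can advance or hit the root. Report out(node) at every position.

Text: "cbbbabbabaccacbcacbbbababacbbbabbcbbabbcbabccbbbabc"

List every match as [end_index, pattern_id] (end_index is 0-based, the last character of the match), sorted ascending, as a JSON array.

Build:
Trie (insert patterns):
  n0 'ε': b→7 c→1
  n1 'c': b→2  ←P1
  n2 'cb': b→3
  n3 'cbb': b→4
  n4 'cbbb': a→5
  n5 'cbbba': b→6
  n6 'cbbbab': ·  ←P0
  n7 'b': a→8
  n8 'ba': b→9
  n9 'bab': ·  ←P2

Failure links (BFS by depth):
  n1('c'): parent n0 fail=0; on 'c' 0 → fail=0;  out {1}∪∅={1}
  n7('b'): parent n0 fail=0; on 'b' 0 → fail=0;  out ∅∪∅=∅
  n2('cb'): parent n1 fail=0; on 'b' 0 → fail=7;  out ∅∪∅=∅
  n8('ba'): parent n7 fail=0; on 'a' 0 → fail=0;  out ∅∪∅=∅
  n3('cbb'): parent n2 fail=7; on 'b' 7→0 → fail=7;  out ∅∪∅=∅
  n9('bab'): parent n8 fail=0; on 'b' 0 → fail=7;  out {2}∪∅={2}
  n4('cbbb'): parent n3 fail=7; on 'b' 7→0 → fail=7;  out ∅∪∅=∅
  n5('cbbba'): parent n4 fail=7; on 'a' 7 → fail=8;  out ∅∪∅=∅
  n6('cbbbab'): parent n5 fail=8; on 'b' 8 → fail=9;  out {0}∪{2}={0,2}

Run:
pos 0 'c': at 1  emit P1@[0:0]
pos 1 'b': at 2
pos 2 'b': at 3
pos 3 'b': at 4
pos 4 'a': at 5
pos 5 'b': at 6  emit P0@[0:5],P2@[3:5]
pos 6 'b': at 7 ·f
pos 7 'a': at 8
pos 8 'b': at 9  emit P2@[6:8]
pos 9 'a': at 8 ·f
pos 10 'c': at 1 ·f  emit P1@[10:10]
pos 11 'c': at 1 ·f  emit P1@[11:11]
pos 12 'a': at 0 ·f
pos 13 'c': at 1  emit P1@[13:13]
pos 14 'b': at 2
pos 15 'c': at 1 ·f  emit P1@[15:15]
pos 16 'a': at 0 ·f
pos 17 'c': at 1  emit P1@[17:17]
pos 18 'b': at 2
pos 19 'b': at 3
pos 20 'b': at 4
pos 21 'a': at 5
pos 22 'b': at 6  emit P0@[17:22],P2@[20:22]
pos 23 'a': at 8 ·f
pos 24 'b': at 9  emit P2@[22:24]
pos 25 'a': at 8 ·f
pos 26 'c': at 1 ·f  emit P1@[26:26]
pos 27 'b': at 2
pos 28 'b': at 3
pos 29 'b': at 4
pos 30 'a': at 5
pos 31 'b': at 6  emit P0@[26:31],P2@[29:31]
pos 32 'b': at 7 ·f
pos 33 'c': at 1 ·f  emit P1@[33:33]
pos 34 'b': at 2
pos 35 'b': at 3
pos 36 'a': at 8 ·f
pos 37 'b': at 9  emit P2@[35:37]
pos 38 'b': at 7 ·f
pos 39 'c': at 1 ·f  emit P1@[39:39]
pos 40 'b': at 2
pos 41 'a': at 8 ·f
pos 42 'b': at 9  emit P2@[40:42]
pos 43 'c': at 1 ·f  emit P1@[43:43]
pos 44 'c': at 1 ·f  emit P1@[44:44]
pos 45 'b': at 2
pos 46 'b': at 3
pos 47 'b': at 4
pos 48 'a': at 5
pos 49 'b': at 6  emit P0@[44:49],P2@[47:49]
pos 50 'c': at 1 ·f  emit P1@[50:50]

Matches: [[0,1],[5,0],[5,2],[8,2],[10,1],[11,1],[13,1],[15,1],[17,1],[22,0],[22,2],[24,2],[26,1],[31,0],[31,2],[33,1],[37,2],[39,1],[42,2],[43,1],[44,1],[49,0],[49,2],[50,1]]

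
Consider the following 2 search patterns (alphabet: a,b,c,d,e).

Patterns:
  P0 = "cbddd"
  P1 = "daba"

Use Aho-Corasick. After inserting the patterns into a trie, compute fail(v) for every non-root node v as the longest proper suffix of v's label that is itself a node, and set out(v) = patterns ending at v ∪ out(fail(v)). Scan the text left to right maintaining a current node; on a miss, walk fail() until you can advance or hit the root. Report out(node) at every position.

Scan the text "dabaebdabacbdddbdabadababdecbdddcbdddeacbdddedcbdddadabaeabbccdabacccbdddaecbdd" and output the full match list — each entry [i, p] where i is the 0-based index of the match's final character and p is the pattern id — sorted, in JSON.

Build automaton:
Trie nodes:
  n0 'ε': c→1 d→6
  n1 'c': b→2
  n2 'cb': d→3
  n3 'cbd': d→4
  n4 'cbdd': d→5
  n5 'cbddd': ·  ←P0
  n6 'd': a→7
  n7 'da': b→8
  n8 'dab': a→9
  n9 'daba': ·  ←P1

BFS fail/out derivation:
  fail(1) 'c': from fail(0)=0 chase 'c': 0 ⇒ 0;  out=∅∪out(0)=∅
  fail(6) 'd': from fail(0)=0 chase 'd': 0 ⇒ 0;  out=∅∪out(0)=∅
  fail(2) 'cb': from fail(1)=0 chase 'b': 0 ⇒ 0;  out=∅∪out(0)=∅
  fail(7) 'da': from fail(6)=0 chase 'a': 0 ⇒ 0;  out=∅∪out(0)=∅
  fail(3) 'cbd': from fail(2)=0 chase 'd': 0 ⇒ 6;  out=∅∪out(6)=∅
  fail(8) 'dab': from fail(7)=0 chase 'b': 0 ⇒ 0;  out=∅∪out(0)=∅
  fail(4) 'cbdd': from fail(3)=6 chase 'd': 6→0 ⇒ 6;  out=∅∪out(6)=∅
  fail(9) 'daba': from fail(8)=0 chase 'a': 0 ⇒ 0;  out={1}∪out(0)={1}
  fail(5) 'cbddd': from fail(4)=6 chase 'd': 6→0 ⇒ 6;  out={0}∪out(6)={0}

Run:
[0] read 'd'  n0⇒n6
[1] read 'a'  n6⇒n7
[2] read 'b'  n7⇒n8
[3] read 'a'  n8⇒n9  ** P1@[0:3]
[4] read 'e'  n9⇒n0 (via fail)
[5] read 'b'  n0⇒n0
[6] read 'd'  n0⇒n6
[7] read 'a'  n6⇒n7
[8] read 'b'  n7⇒n8
[9] read 'a'  n8⇒n9  ** P1@[6:9]
[10] read 'c'  n9⇒n1 (via fail)
[11] read 'b'  n1⇒n2
[12] read 'd'  n2⇒n3
[13] read 'd'  n3⇒n4
[14] read 'd'  n4⇒n5  ** P0@[10:14]
[15] read 'b'  n5⇒n0 (via fail)
[16] read 'd'  n0⇒n6
[17] read 'a'  n6⇒n7
[18] read 'b'  n7⇒n8
[19] read 'a'  n8⇒n9  ** P1@[16:19]
[20] read 'd'  n9⇒n6 (via fail)
[21] read 'a'  n6⇒n7
[22] read 'b'  n7⇒n8
[23] read 'a'  n8⇒n9  ** P1@[20:23]
[24] read 'b'  n9⇒n0 (via fail)
[25] read 'd'  n0⇒n6
[26] read 'e'  n6⇒n0 (via fail)
[27] read 'c'  n0⇒n1
[28] read 'b'  n1⇒n2
[29] read 'd'  n2⇒n3
[30] read 'd'  n3⇒n4
[31] read 'd'  n4⇒n5  ** P0@[27:31]
[32] read 'c'  n5⇒n1 (via fail)
[33] read 'b'  n1⇒n2
[34] read 'd'  n2⇒n3
[35] read 'd'  n3⇒n4
[36] read 'd'  n4⇒n5  ** P0@[32:36]
[37] read 'e'  n5⇒n0 (via fail)
[38] read 'a'  n0⇒n0
[39] read 'c'  n0⇒n1
[40] read 'b'  n1⇒n2
[41] read 'd'  n2⇒n3
[42] read 'd'  n3⇒n4
[43] read 'd'  n4⇒n5  ** P0@[39:43]
[44] read 'e'  n5⇒n0 (via fail)
[45] read 'd'  n0⇒n6
[46] read 'c'  n6⇒n1 (via fail)
[47] read 'b'  n1⇒n2
[48] read 'd'  n2⇒n3
[49] read 'd'  n3⇒n4
[50] read 'd'  n4⇒n5  ** P0@[46:50]
[51] read 'a'  n5⇒n7 (via fail)
[52] read 'd'  n7⇒n6 (via fail)
[53] read 'a'  n6⇒n7
[54] read 'b'  n7⇒n8
[55] read 'a'  n8⇒n9  ** P1@[52:55]
[56] read 'e'  n9⇒n0 (via fail)
[57] read 'a'  n0⇒n0
[58] read 'b'  n0⇒n0
[59] read 'b'  n0⇒n0
[60] read 'c'  n0⇒n1
[61] read 'c'  n1⇒n1 (via fail)
[62] read 'd'  n1⇒n6 (via fail)
[63] read 'a'  n6⇒n7
[64] read 'b'  n7⇒n8
[65] read 'a'  n8⇒n9  ** P1@[62:65]
[66] read 'c'  n9⇒n1 (via fail)
[67] read 'c'  n1⇒n1 (via fail)
[68] read 'c'  n1⇒n1 (via fail)
[69] read 'b'  n1⇒n2
[70] read 'd'  n2⇒n3
[71] read 'd'  n3⇒n4
[72] read 'd'  n4⇒n5  ** P0@[68:72]
[73] read 'a'  n5⇒n7 (via fail)
[74] read 'e'  n7⇒n0 (via fail)
[75] read 'c'  n0⇒n1
[76] read 'b'  n1⇒n2
[77] read 'd'  n2⇒n3
[78] read 'd'  n3⇒n4

Result: [[3,1],[9,1],[14,0],[19,1],[23,1],[31,0],[36,0],[43,0],[50,0],[55,1],[65,1],[72,0]]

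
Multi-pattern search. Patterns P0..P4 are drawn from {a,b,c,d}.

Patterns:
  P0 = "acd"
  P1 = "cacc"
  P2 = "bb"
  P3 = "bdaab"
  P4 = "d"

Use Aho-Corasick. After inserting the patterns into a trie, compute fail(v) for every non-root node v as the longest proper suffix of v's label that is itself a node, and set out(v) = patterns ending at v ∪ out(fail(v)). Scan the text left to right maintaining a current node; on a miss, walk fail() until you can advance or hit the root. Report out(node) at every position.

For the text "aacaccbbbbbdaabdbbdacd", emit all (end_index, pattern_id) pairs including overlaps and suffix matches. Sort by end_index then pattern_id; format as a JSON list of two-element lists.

Build:
Trie (insert patterns):
  n0 'ε': a→1 b→8 c→4 d→14
  n1 'a': c→2
  n2 'ac': d→3
  n3 'acd': ·  ←P0
  n4 'c': a→5
  n5 'ca': c→6
  n6 'cac': c→7
  n7 'cacc': ·  ←P1
  n8 'b': b→9 d→10
  n9 'bb': ·  ←P2
  n10 'bd': a→11
  n11 'bda': a→12
  n12 'bdaa': b→13
  n13 'bdaab': ·  ←P3
  n14 'd': ·  ←P4

Failure links (BFS by depth):
  n1('a'): parent n0 fail=0; on 'a' 0 → fail=0;  out ∅∪∅=∅
  n4('c'): parent n0 fail=0; on 'c' 0 → fail=0;  out ∅∪∅=∅
  n8('b'): parent n0 fail=0; on 'b' 0 → fail=0;  out ∅∪∅=∅
  n14('d'): parent n0 fail=0; on 'd' 0 → fail=0;  out {4}∪∅={4}
  n2('ac'): parent n1 fail=0; on 'c' 0 → fail=4;  out ∅∪∅=∅
  n5('ca'): parent n4 fail=0; on 'a' 0 → fail=1;  out ∅∪∅=∅
  n9('bb'): parent n8 fail=0; on 'b' 0 → fail=8;  out {2}∪∅={2}
  n10('bd'): parent n8 fail=0; on 'd' 0 → fail=14;  out ∅∪{4}={4}
  n3('acd'): parent n2 fail=4; on 'd' 4→0 → fail=14;  out {0}∪{4}={0,4}
  n6('cac'): parent n5 fail=1; on 'c' 1 → fail=2;  out ∅∪∅=∅
  n11('bda'): parent n10 fail=14; on 'a' 14→0 → fail=1;  out ∅∪∅=∅
  n7('cacc'): parent n6 fail=2; on 'c' 2→4→0 → fail=4;  out {1}∪∅={1}
  n12('bdaa'): parent n11 fail=1; on 'a' 1→0 → fail=1;  out ∅∪∅=∅
  n13('bdaab'): parent n12 fail=1; on 'b' 1→0 → fail=8;  out {3}∪∅={3}

Text stream:
[0] read 'a'  n0⇒n1
[1] read 'a'  n1⇒n1 ·f
[2] read 'c'  n1⇒n2
[3] read 'a'  n2⇒n5 ·f
[4] read 'c'  n5⇒n6
[5] read 'c'  n6⇒n7  ** P1@[2:5]
[6] read 'b'  n7⇒n8 ·f
[7] read 'b'  n8⇒n9  ** P2@[6:7]
[8] read 'b'  n9⇒n9 ·f  ** P2@[7:8]
[9] read 'b'  n9⇒n9 ·f  ** P2@[8:9]
[10] read 'b'  n9⇒n9 ·f  ** P2@[9:10]
[11] read 'd'  n9⇒n10 ·f  ** P4@[11:11]
[12] read 'a'  n10⇒n11
[13] read 'a'  n11⇒n12
[14] read 'b'  n12⇒n13  ** P3@[10:14]
[15] read 'd'  n13⇒n10 ·f  ** P4@[15:15]
[16] read 'b'  n10⇒n8 ·f
[17] read 'b'  n8⇒n9  ** P2@[16:17]
[18] read 'd'  n9⇒n10 ·f  ** P4@[18:18]
[19] read 'a'  n10⇒n11
[20] read 'c'  n11⇒n2 ·f
[21] read 'd'  n2⇒n3  ** P0@[19:21],P4@[21:21]

Matches: [[5,1],[7,2],[8,2],[9,2],[10,2],[11,4],[14,3],[15,4],[17,2],[18,4],[21,0],[21,4]]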